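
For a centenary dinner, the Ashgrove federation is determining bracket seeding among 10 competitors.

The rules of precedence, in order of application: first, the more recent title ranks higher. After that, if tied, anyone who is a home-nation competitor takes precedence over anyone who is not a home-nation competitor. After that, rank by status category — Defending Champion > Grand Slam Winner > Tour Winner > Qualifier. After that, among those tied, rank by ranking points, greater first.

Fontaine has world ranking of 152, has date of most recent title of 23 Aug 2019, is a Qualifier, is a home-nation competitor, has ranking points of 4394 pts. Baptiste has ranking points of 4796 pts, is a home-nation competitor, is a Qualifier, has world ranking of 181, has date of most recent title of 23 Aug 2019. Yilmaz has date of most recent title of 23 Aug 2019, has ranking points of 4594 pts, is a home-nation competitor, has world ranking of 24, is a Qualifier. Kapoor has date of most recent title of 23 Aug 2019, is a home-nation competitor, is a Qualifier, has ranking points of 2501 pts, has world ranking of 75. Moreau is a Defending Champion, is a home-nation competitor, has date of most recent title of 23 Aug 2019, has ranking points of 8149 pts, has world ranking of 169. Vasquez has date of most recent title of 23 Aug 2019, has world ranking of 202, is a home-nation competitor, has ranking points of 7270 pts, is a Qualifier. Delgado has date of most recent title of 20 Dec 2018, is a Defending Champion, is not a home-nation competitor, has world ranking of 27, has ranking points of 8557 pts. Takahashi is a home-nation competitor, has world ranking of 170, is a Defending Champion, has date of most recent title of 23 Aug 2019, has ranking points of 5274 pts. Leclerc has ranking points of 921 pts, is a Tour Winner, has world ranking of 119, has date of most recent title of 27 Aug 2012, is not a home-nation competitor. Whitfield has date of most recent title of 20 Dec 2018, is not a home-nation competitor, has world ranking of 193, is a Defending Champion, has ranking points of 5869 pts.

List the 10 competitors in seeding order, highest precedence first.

By date of most recent title (later first): Moreau, Takahashi, Vasquez, Baptiste, Yilmaz, Fontaine and Kapoor (each 23 Aug 2019); then Delgado and Whitfield (both 20 Dec 2018); then Leclerc (27 Aug 2012).
Moreau, Takahashi, Vasquez, Baptiste, Yilmaz, Fontaine and Kapoor are each a home-nation competitor, so the next rule applies.
Among Moreau, Takahashi, Vasquez, Baptiste, Yilmaz, Fontaine and Kapoor, by status category: Moreau and Takahashi (Defending Champion) before Vasquez, Baptiste, Yilmaz, Fontaine and Kapoor (Qualifier).
Among Moreau and Takahashi, by ranking points (higher first): Moreau (8149 pts) before Takahashi (5274 pts).
Among Vasquez, Baptiste, Yilmaz, Fontaine and Kapoor, by ranking points (higher first): Vasquez (7270 pts) before Baptiste (4796 pts) before Yilmaz (4594 pts) before Fontaine (4394 pts) before Kapoor (2501 pts).
Delgado and Whitfield are each not a home-nation competitor, so the next rule applies.
Delgado and Whitfield are each Defending Champion, so the next rule applies.
Among Delgado and Whitfield, by ranking points (higher first): Delgado (8557 pts) before Whitfield (5869 pts).
Full order: Moreau, Takahashi, Vasquez, Baptiste, Yilmaz, Fontaine, Kapoor, Delgado, Whitfield, Leclerc.

Moreau, Takahashi, Vasquez, Baptiste, Yilmaz, Fontaine, Kapoor, Delgado, Whitfield, Leclerc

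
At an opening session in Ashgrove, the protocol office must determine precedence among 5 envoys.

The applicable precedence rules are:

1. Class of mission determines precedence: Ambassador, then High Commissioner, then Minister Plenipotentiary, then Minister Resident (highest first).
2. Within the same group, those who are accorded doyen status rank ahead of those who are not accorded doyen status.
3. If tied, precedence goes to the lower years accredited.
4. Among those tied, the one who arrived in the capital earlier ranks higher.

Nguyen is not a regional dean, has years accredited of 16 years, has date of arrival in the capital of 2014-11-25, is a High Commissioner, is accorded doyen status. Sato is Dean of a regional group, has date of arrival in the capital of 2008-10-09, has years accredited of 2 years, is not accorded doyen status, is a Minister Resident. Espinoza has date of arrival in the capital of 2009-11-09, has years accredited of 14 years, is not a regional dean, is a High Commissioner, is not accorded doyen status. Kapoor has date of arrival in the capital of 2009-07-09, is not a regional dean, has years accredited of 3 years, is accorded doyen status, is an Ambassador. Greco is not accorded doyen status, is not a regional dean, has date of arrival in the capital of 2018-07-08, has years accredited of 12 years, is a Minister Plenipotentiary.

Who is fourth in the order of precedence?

By class of mission: Kapoor (Ambassador); then Nguyen and Espinoza (High Commissioner); then Greco (Minister Plenipotentiary); then Sato (Minister Resident).
Among Nguyen and Espinoza, accorded doyen status before not accorded doyen status: Nguyen (accorded doyen status) before Espinoza (not accorded doyen status).
Order: Kapoor, Nguyen, Espinoza, Greco, Sato.

Greco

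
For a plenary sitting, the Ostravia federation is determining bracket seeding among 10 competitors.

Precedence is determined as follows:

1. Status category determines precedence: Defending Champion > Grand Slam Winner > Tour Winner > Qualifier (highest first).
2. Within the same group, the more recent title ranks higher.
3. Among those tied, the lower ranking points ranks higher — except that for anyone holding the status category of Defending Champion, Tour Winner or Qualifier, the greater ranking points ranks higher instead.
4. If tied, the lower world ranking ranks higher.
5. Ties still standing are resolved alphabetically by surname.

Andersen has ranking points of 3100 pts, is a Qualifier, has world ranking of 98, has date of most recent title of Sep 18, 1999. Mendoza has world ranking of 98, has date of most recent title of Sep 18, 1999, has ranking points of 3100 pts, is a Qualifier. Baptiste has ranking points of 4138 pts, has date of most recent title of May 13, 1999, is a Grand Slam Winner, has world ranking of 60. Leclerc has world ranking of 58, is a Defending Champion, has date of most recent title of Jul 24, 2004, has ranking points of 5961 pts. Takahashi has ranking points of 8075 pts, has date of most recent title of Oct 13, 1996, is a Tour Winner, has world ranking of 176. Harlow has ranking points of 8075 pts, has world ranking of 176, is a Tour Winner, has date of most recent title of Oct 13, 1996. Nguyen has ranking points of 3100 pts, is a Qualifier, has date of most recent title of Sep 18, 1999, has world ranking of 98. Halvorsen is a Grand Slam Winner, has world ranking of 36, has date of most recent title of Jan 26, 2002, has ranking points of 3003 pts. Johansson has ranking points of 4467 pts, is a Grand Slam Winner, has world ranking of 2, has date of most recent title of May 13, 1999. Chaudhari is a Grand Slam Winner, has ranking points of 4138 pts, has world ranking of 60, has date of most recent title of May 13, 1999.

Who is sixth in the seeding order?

By status category: Leclerc (Defending Champion); then Halvorsen, Baptiste, Chaudhari and Johansson (Grand Slam Winner); then Harlow and Takahashi (Tour Winner); then Andersen, Mendoza and Nguyen (Qualifier).
Among Halvorsen, Baptiste, Chaudhari and Johansson, by date of most recent title (later first): Halvorsen (Jan 26, 2002) before Baptiste, Chaudhari and Johansson (May 13, 1999).
Among Baptiste, Chaudhari and Johansson, by ranking points (lower first): Baptiste and Chaudhari (4138 pts) before Johansson (4467 pts).
Baptiste and Chaudhari both have world ranking 60, so the next rule applies.
Among Baptiste and Chaudhari, alphabetically by surname: Baptiste before Chaudhari.
Harlow and Takahashi both have date of most recent title Oct 13, 1996, so the next rule applies.
Harlow and Takahashi both have ranking points 8075 pts, so the next rule applies.
Harlow and Takahashi both have world ranking 176, so the next rule applies.
Among Harlow and Takahashi, alphabetically by surname: Harlow before Takahashi.
Andersen, Mendoza and Nguyen all have date of most recent title Sep 18, 1999, so the next rule applies.
Andersen, Mendoza and Nguyen all have ranking points 3100 pts, so the next rule applies.
Andersen, Mendoza and Nguyen all have world ranking 98, so the next rule applies.
Among Andersen, Mendoza and Nguyen, alphabetically by surname: Andersen before Mendoza before Nguyen.
Order: Leclerc, Halvorsen, Baptiste, Chaudhari, Johansson, Harlow, Takahashi, Andersen, Mendoza, Nguyen.

Harlow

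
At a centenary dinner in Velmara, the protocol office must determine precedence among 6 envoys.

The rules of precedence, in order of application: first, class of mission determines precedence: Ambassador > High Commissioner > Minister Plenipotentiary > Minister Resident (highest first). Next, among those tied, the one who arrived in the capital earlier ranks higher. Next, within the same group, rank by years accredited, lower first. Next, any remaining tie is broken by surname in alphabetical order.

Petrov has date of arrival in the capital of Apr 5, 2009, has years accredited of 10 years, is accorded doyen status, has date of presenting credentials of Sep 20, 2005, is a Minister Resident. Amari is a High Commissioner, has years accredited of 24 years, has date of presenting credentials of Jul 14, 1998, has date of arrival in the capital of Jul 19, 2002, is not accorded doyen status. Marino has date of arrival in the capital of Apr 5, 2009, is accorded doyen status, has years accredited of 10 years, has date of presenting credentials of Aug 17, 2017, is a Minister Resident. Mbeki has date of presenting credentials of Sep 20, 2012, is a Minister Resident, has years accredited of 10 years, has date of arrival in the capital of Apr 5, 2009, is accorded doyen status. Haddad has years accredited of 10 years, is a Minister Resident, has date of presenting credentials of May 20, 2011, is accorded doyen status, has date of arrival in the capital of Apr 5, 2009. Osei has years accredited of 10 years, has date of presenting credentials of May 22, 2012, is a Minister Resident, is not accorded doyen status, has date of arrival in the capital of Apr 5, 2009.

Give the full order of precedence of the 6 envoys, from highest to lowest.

By class of mission: Amari (High Commissioner); then Haddad, Marino, Mbeki, Osei and Petrov (Minister Resident).
Haddad, Marino, Mbeki, Osei and Petrov all have date of arrival in the capital Apr 5, 2009, so the next rule applies.
Haddad, Marino, Mbeki, Osei and Petrov all have years accredited 10 years, so the next rule applies.
Among Haddad, Marino, Mbeki, Osei and Petrov, alphabetically by surname: Haddad before Marino before Mbeki before Osei before Petrov.
Full order: Amari, Haddad, Marino, Mbeki, Osei, Petrov.

Amari, Haddad, Marino, Mbeki, Osei, Petrov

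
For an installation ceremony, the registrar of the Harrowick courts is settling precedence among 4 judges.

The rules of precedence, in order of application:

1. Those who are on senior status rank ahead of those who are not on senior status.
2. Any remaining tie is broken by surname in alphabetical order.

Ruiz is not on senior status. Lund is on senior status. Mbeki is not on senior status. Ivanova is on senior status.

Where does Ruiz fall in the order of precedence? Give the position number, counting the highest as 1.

4

By the first rule: Ivanova and Lund (both on senior status); then Mbeki and Ruiz (both not on senior status).
Among Ivanova and Lund, alphabetically by surname: Ivanova before Lund.
Among Mbeki and Ruiz, alphabetically by surname: Mbeki before Ruiz.
Order: Ivanova, Lund, Mbeki, Ruiz. So position 4.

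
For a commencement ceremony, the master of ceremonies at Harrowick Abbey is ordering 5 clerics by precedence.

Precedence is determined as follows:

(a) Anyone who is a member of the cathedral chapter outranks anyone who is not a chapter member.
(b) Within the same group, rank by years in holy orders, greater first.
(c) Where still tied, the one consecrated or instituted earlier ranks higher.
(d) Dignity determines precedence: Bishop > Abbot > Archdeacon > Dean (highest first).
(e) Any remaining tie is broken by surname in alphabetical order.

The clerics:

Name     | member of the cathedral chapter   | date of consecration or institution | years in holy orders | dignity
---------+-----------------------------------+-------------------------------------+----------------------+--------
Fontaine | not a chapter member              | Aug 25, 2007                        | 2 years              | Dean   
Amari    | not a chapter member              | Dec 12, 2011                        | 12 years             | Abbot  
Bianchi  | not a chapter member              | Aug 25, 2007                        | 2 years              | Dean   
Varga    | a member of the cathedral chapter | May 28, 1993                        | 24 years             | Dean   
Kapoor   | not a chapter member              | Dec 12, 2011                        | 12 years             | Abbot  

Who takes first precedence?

Varga

By the first rule: Varga (a member of the cathedral chapter); then Amari, Kapoor, Bianchi and Fontaine (each not a chapter member).
Among Amari, Kapoor, Bianchi and Fontaine, by years in holy orders (higher first): Amari and Kapoor (12 years) before Bianchi and Fontaine (2 years).
Amari and Kapoor both have date of consecration or institution Dec 12, 2011, so the next rule applies.
Amari and Kapoor are each Abbot, so the next rule applies.
Among Amari and Kapoor, alphabetically by surname: Amari before Kapoor.
Bianchi and Fontaine both have date of consecration or institution Aug 25, 2007, so the next rule applies.
Bianchi and Fontaine are each Dean, so the next rule applies.
Among Bianchi and Fontaine, alphabetically by surname: Bianchi before Fontaine.
Order: Varga, Amari, Kapoor, Bianchi, Fontaine.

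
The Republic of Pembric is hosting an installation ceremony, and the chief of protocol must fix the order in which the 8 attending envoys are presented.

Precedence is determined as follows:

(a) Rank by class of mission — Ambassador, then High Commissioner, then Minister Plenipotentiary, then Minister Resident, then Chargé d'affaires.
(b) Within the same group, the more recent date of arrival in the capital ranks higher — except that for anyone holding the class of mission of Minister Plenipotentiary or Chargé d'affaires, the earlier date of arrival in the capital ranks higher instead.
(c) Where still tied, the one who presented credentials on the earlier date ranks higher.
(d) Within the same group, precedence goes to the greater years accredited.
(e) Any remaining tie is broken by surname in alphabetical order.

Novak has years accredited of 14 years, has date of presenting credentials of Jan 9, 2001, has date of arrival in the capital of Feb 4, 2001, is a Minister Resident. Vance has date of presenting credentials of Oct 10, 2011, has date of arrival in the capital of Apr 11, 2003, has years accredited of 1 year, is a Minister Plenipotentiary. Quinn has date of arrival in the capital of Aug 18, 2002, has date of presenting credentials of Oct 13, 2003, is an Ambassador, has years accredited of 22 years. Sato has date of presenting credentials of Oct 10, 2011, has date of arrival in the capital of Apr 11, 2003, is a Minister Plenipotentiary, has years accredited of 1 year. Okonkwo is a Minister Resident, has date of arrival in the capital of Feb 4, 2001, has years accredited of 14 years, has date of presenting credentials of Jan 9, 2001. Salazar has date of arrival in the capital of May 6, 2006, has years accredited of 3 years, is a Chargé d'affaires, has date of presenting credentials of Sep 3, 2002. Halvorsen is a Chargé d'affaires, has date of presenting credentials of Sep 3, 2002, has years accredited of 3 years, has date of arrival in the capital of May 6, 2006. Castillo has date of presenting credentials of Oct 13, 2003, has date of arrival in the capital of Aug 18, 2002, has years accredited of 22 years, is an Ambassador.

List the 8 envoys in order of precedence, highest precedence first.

By class of mission: Castillo and Quinn (Ambassador); then Sato and Vance (Minister Plenipotentiary); then Novak and Okonkwo (Minister Resident); then Halvorsen and Salazar (Chargé d'affaires).
Castillo and Quinn both have date of arrival in the capital Aug 18, 2002, so the next rule applies.
Castillo and Quinn both have date of presenting credentials Oct 13, 2003, so the next rule applies.
Castillo and Quinn both have years accredited 22 years, so the next rule applies.
Among Castillo and Quinn, alphabetically by surname: Castillo before Quinn.
Sato and Vance both have date of arrival in the capital Apr 11, 2003, so the next rule applies.
Sato and Vance both have date of presenting credentials Oct 10, 2011, so the next rule applies.
Sato and Vance both have years accredited 1 year, so the next rule applies.
Among Sato and Vance, alphabetically by surname: Sato before Vance.
Novak and Okonkwo both have date of arrival in the capital Feb 4, 2001, so the next rule applies.
Novak and Okonkwo both have date of presenting credentials Jan 9, 2001, so the next rule applies.
Novak and Okonkwo both have years accredited 14 years, so the next rule applies.
Among Novak and Okonkwo, alphabetically by surname: Novak before Okonkwo.
Halvorsen and Salazar both have date of arrival in the capital May 6, 2006, so the next rule applies.
Halvorsen and Salazar both have date of presenting credentials Sep 3, 2002, so the next rule applies.
Halvorsen and Salazar both have years accredited 3 years, so the next rule applies.
Among Halvorsen and Salazar, alphabetically by surname: Halvorsen before Salazar.
Full order: Castillo, Quinn, Sato, Vance, Novak, Okonkwo, Halvorsen, Salazar.

Castillo, Quinn, Sato, Vance, Novak, Okonkwo, Halvorsen, Salazar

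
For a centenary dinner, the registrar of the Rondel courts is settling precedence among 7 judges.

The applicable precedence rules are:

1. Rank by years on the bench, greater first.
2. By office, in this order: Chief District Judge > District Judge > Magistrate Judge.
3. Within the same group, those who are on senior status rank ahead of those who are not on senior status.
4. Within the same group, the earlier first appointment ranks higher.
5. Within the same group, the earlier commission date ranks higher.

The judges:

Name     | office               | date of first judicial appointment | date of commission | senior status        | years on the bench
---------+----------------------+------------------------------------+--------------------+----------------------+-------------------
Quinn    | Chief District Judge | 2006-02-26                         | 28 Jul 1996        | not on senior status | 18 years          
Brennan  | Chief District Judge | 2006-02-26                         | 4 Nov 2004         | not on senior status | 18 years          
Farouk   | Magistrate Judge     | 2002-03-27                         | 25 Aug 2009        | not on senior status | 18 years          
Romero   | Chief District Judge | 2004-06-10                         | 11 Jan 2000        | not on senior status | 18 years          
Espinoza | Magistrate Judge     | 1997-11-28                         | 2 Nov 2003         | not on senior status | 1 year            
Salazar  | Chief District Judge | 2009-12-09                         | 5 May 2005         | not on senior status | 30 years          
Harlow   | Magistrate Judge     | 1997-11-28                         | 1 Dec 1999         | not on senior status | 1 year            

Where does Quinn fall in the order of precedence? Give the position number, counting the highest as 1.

3

By years on the bench (higher first): Salazar (30 years); then Romero, Quinn, Brennan and Farouk (each 18 years); then Harlow and Espinoza (both 1 year).
Among Romero, Quinn, Brennan and Farouk, by office: Romero, Quinn and Brennan (Chief District Judge) before Farouk (Magistrate Judge).
Romero, Quinn and Brennan are each not on senior status, so the next rule applies.
Among Romero, Quinn and Brennan, by date of first judicial appointment (earlier first): Romero (2004-06-10) before Quinn and Brennan (2006-02-26).
Among Quinn and Brennan, by date of commission (earlier first): Quinn (28 Jul 1996) before Brennan (4 Nov 2004).
Harlow and Espinoza are each Magistrate Judge, so the next rule applies.
Harlow and Espinoza are each not on senior status, so the next rule applies.
Harlow and Espinoza both have date of first judicial appointment 1997-11-28, so the next rule applies.
Among Harlow and Espinoza, by date of commission (earlier first): Harlow (1 Dec 1999) before Espinoza (2 Nov 2003).
Order: Salazar, Romero, Quinn, Brennan, Farouk, Harlow, Espinoza. So position 3.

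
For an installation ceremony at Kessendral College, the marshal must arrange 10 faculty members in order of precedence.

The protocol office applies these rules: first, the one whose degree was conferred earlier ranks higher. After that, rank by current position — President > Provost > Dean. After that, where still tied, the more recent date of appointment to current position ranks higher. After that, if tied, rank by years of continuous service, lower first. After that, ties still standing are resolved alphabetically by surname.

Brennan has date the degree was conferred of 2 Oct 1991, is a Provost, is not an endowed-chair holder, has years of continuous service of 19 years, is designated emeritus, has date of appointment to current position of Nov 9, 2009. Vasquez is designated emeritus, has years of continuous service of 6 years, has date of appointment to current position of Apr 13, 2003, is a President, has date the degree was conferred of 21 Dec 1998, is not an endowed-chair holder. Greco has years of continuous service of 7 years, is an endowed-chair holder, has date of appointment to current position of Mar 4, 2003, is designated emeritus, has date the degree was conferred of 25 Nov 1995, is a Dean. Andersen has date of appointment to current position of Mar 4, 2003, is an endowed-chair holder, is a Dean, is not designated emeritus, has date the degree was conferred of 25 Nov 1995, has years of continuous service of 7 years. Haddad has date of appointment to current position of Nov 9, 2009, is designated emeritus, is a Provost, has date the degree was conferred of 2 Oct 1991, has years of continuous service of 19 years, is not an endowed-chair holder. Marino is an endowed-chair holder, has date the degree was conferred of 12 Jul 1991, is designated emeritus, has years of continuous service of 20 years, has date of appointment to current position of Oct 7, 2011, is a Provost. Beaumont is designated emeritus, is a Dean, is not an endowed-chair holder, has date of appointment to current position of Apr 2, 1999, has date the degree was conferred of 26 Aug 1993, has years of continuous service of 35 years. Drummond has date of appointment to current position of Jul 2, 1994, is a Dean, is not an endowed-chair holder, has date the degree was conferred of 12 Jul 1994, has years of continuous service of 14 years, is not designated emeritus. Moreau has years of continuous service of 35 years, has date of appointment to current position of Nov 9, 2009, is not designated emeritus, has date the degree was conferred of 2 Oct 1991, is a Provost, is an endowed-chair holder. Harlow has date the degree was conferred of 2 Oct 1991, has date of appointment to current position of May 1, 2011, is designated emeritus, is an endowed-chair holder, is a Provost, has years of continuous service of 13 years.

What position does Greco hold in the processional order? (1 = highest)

9

By date the degree was conferred (earlier first): Marino (12 Jul 1991); then Harlow, Brennan, Haddad and Moreau (each 2 Oct 1991); then Beaumont (26 Aug 1993); then Drummond (12 Jul 1994); then Andersen and Greco (both 25 Nov 1995); then Vasquez (21 Dec 1998).
Harlow, Brennan, Haddad and Moreau are each Provost, so the next rule applies.
Among Harlow, Brennan, Haddad and Moreau, by date of appointment to current position (later first): Harlow (May 1, 2011) before Brennan, Haddad and Moreau (Nov 9, 2009).
Among Brennan, Haddad and Moreau, by years of continuous service (lower first): Brennan and Haddad (19 years) before Moreau (35 years).
Among Brennan and Haddad, alphabetically by surname: Brennan before Haddad.
Andersen and Greco are each Dean, so the next rule applies.
Andersen and Greco both have date of appointment to current position Mar 4, 2003, so the next rule applies.
Andersen and Greco both have years of continuous service 7 years, so the next rule applies.
Among Andersen and Greco, alphabetically by surname: Andersen before Greco.
Order: Marino, Harlow, Brennan, Haddad, Moreau, Beaumont, Drummond, Andersen, Greco, Vasquez. So position 9.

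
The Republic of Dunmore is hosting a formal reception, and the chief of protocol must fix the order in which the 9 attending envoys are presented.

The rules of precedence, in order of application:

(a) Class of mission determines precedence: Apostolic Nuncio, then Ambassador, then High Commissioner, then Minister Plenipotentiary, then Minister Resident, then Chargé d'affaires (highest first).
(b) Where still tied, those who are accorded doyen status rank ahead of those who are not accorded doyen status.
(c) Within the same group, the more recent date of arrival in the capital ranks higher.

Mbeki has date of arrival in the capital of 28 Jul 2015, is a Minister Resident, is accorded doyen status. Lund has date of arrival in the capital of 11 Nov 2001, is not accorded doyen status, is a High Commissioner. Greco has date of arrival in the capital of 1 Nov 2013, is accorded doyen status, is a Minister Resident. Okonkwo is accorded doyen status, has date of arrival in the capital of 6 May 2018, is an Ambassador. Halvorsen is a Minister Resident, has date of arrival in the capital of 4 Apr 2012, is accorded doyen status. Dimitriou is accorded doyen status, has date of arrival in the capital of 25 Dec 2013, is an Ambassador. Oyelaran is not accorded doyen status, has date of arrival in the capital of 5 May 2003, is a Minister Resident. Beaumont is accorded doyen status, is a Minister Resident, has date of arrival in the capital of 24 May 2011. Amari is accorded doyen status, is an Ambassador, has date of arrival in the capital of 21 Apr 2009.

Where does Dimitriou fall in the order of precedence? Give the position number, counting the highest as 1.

2

By class of mission: Okonkwo, Dimitriou and Amari (Ambassador); then Lund (High Commissioner); then Mbeki, Greco, Halvorsen, Beaumont and Oyelaran (Minister Resident).
Okonkwo, Dimitriou and Amari are each accorded doyen status, so the next rule applies.
Among Okonkwo, Dimitriou and Amari, by date of arrival in the capital (later first): Okonkwo (6 May 2018) before Dimitriou (25 Dec 2013) before Amari (21 Apr 2009).
Among Mbeki, Greco, Halvorsen, Beaumont and Oyelaran, accorded doyen status before not accorded doyen status: Mbeki, Greco, Halvorsen and Beaumont (accorded doyen status) before Oyelaran (not accorded doyen status).
Among Mbeki, Greco, Halvorsen and Beaumont, by date of arrival in the capital (later first): Mbeki (28 Jul 2015) before Greco (1 Nov 2013) before Halvorsen (4 Apr 2012) before Beaumont (24 May 2011).
Order: Okonkwo, Dimitriou, Amari, Lund, Mbeki, Greco, Halvorsen, Beaumont, Oyelaran. So position 2.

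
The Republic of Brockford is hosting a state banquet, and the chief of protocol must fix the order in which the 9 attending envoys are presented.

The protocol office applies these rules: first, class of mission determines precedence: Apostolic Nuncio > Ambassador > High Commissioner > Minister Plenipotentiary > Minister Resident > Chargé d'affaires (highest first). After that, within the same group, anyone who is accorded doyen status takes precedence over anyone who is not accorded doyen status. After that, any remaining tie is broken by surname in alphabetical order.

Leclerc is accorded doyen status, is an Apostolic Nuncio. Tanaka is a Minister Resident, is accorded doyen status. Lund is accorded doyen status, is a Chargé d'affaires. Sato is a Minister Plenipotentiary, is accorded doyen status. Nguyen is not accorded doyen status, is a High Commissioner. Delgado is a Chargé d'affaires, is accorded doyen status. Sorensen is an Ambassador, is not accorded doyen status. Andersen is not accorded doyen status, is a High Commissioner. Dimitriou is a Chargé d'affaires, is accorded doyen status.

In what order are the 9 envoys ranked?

By class of mission: Leclerc (Apostolic Nuncio); then Sorensen (Ambassador); then Andersen and Nguyen (High Commissioner); then Sato (Minister Plenipotentiary); then Tanaka (Minister Resident); then Delgado, Dimitriou and Lund (Chargé d'affaires).
Andersen and Nguyen are each not accorded doyen status, so the next rule applies.
Among Andersen and Nguyen, alphabetically by surname: Andersen before Nguyen.
Delgado, Dimitriou and Lund are each accorded doyen status, so the next rule applies.
Among Delgado, Dimitriou and Lund, alphabetically by surname: Delgado before Dimitriou before Lund.
Full order: Leclerc, Sorensen, Andersen, Nguyen, Sato, Tanaka, Delgado, Dimitriou, Lund.

Leclerc, Sorensen, Andersen, Nguyen, Sato, Tanaka, Delgado, Dimitriou, Lund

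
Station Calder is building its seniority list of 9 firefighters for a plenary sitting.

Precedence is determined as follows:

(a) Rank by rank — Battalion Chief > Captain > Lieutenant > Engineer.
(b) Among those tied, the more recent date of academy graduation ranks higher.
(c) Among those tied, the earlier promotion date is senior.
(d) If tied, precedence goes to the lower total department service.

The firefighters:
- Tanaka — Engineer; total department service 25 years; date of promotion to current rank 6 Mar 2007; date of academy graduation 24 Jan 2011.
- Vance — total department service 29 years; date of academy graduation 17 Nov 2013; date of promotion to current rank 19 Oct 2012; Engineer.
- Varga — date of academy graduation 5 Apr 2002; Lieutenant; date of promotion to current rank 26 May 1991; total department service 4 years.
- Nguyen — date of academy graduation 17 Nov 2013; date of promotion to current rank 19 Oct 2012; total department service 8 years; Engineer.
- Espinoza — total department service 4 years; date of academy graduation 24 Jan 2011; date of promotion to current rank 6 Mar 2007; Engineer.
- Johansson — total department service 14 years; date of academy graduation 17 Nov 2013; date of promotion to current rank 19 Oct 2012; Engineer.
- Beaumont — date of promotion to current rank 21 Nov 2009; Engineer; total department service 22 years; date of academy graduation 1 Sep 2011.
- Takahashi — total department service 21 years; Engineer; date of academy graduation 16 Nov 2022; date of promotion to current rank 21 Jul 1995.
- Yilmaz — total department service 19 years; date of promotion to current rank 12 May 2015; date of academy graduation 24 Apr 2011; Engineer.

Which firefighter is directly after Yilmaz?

Espinoza

By rank: Varga (Lieutenant); then Takahashi, Nguyen, Johansson, Vance, Beaumont, Yilmaz, Espinoza and Tanaka (Engineer).
Among Takahashi, Nguyen, Johansson, Vance, Beaumont, Yilmaz, Espinoza and Tanaka, by date of academy graduation (later first): Takahashi (16 Nov 2022) before Nguyen, Johansson and Vance (17 Nov 2013) before Beaumont (1 Sep 2011) before Yilmaz (24 Apr 2011) before Espinoza and Tanaka (24 Jan 2011).
Nguyen, Johansson and Vance all have date of promotion to current rank 19 Oct 2012, so the next rule applies.
Among Nguyen, Johansson and Vance, by total department service (lower first): Nguyen (8 years) before Johansson (14 years) before Vance (29 years).
Espinoza and Tanaka both have date of promotion to current rank 6 Mar 2007, so the next rule applies.
Among Espinoza and Tanaka, by total department service (lower first): Espinoza (4 years) before Tanaka (25 years).
Order: Varga, Takahashi, Nguyen, Johansson, Vance, Beaumont, Yilmaz, Espinoza, Tanaka.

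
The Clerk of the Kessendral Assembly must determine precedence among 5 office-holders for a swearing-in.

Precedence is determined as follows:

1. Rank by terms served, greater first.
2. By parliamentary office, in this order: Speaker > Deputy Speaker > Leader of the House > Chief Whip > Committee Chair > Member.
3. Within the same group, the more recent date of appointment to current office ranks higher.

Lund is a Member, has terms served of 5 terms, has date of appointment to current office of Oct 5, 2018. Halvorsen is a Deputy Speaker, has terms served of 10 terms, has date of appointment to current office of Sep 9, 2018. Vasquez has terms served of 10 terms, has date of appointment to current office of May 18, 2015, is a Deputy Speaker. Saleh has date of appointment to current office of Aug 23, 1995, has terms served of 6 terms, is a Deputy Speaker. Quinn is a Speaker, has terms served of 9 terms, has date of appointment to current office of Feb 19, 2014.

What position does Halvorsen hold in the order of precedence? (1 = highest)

By terms served (higher first): Halvorsen and Vasquez (both 10 terms); then Quinn (9 terms); then Saleh (6 terms); then Lund (5 terms).
Halvorsen and Vasquez are each Deputy Speaker, so the next rule applies.
Among Halvorsen and Vasquez, by date of appointment to current office (later first): Halvorsen (Sep 9, 2018) before Vasquez (May 18, 2015).
Order: Halvorsen, Vasquez, Quinn, Saleh, Lund. So position 1.

1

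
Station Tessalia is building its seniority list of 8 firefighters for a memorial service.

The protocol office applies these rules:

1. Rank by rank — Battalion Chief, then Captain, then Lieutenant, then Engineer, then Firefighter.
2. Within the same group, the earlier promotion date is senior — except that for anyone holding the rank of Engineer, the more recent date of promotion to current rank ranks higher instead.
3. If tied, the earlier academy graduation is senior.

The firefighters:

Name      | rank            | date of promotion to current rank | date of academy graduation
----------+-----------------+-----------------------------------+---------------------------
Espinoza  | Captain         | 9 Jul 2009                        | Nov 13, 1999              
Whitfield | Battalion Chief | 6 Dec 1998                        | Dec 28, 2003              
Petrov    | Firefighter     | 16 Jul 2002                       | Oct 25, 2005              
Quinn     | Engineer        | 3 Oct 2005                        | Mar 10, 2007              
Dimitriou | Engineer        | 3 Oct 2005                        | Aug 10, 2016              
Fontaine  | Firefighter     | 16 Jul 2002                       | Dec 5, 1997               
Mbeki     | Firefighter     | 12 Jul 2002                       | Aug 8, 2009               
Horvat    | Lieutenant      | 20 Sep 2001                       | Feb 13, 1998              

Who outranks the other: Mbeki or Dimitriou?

By rank: Whitfield (Battalion Chief); then Espinoza (Captain); then Horvat (Lieutenant); then Quinn and Dimitriou (Engineer); then Mbeki, Fontaine and Petrov (Firefighter).
Quinn and Dimitriou both have date of promotion to current rank 3 Oct 2005, so the next rule applies.
Among Quinn and Dimitriou, by date of academy graduation (earlier first): Quinn (Mar 10, 2007) before Dimitriou (Aug 10, 2016).
Among Mbeki, Fontaine and Petrov, by date of promotion to current rank (earlier first): Mbeki (12 Jul 2002) before Fontaine and Petrov (16 Jul 2002).
Among Fontaine and Petrov, by date of academy graduation (earlier first): Fontaine (Dec 5, 1997) before Petrov (Oct 25, 2005).
So Dimitriou takes precedence.

Dimitriou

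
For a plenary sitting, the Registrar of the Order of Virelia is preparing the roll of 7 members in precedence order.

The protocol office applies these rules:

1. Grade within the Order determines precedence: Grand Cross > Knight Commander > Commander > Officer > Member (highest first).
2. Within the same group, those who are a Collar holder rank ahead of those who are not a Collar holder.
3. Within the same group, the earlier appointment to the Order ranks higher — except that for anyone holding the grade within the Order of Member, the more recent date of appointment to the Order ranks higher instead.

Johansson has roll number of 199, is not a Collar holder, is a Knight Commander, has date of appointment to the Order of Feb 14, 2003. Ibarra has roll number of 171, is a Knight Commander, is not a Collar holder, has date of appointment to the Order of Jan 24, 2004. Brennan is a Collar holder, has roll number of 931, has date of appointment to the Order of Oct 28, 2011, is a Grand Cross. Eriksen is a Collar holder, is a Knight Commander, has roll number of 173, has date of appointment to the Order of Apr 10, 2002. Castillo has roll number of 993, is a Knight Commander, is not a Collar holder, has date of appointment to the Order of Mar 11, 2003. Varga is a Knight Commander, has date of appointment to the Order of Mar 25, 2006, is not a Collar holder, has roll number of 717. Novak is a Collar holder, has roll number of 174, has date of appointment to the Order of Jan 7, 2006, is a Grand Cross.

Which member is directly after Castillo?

Ibarra

By grade within the Order: Novak and Brennan (Grand Cross); then Eriksen, Johansson, Castillo, Ibarra and Varga (Knight Commander).
Novak and Brennan are each a Collar holder, so the next rule applies.
Among Novak and Brennan, by date of appointment to the Order (earlier first): Novak (Jan 7, 2006) before Brennan (Oct 28, 2011).
Among Eriksen, Johansson, Castillo, Ibarra and Varga, a Collar holder before not a Collar holder: Eriksen (a Collar holder) before Johansson, Castillo, Ibarra and Varga (not a Collar holder).
Among Johansson, Castillo, Ibarra and Varga, by date of appointment to the Order (earlier first): Johansson (Feb 14, 2003) before Castillo (Mar 11, 2003) before Ibarra (Jan 24, 2004) before Varga (Mar 25, 2006).
Order: Novak, Brennan, Eriksen, Johansson, Castillo, Ibarra, Varga.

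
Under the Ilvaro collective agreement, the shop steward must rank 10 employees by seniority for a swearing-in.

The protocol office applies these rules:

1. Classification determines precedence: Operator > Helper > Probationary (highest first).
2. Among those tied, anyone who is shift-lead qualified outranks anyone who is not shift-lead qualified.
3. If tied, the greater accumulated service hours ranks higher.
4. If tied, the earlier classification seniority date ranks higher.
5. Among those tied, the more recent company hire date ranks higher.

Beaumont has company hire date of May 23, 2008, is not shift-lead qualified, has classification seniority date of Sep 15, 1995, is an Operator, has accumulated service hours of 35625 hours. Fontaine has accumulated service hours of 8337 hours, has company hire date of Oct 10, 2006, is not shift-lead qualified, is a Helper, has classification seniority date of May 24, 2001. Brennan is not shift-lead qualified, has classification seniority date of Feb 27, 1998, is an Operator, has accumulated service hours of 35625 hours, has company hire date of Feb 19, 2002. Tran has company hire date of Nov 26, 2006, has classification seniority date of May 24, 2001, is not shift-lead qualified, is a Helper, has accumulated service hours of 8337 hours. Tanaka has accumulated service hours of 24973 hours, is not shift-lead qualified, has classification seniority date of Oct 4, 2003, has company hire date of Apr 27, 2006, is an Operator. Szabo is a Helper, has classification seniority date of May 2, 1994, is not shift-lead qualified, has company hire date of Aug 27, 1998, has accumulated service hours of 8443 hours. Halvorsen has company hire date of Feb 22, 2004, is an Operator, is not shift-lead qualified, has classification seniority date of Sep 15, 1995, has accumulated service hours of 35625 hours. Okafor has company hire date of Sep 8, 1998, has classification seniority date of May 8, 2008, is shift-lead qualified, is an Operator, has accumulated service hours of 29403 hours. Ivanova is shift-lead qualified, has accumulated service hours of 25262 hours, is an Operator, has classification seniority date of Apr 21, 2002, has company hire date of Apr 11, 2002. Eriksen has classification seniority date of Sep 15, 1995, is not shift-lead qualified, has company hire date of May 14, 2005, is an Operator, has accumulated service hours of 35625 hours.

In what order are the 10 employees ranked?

Okafor, Ivanova, Beaumont, Eriksen, Halvorsen, Brennan, Tanaka, Szabo, Tran, Fontaine

By classification: Okafor, Ivanova, Beaumont, Eriksen, Halvorsen, Brennan and Tanaka (Operator); then Szabo, Tran and Fontaine (Helper).
Among Okafor, Ivanova, Beaumont, Eriksen, Halvorsen, Brennan and Tanaka, shift-lead qualified before not shift-lead qualified: Okafor and Ivanova (shift-lead qualified) before Beaumont, Eriksen, Halvorsen, Brennan and Tanaka (not shift-lead qualified).
Among Okafor and Ivanova, by accumulated service hours (higher first): Okafor (29403 hours) before Ivanova (25262 hours).
Among Beaumont, Eriksen, Halvorsen, Brennan and Tanaka, by accumulated service hours (higher first): Beaumont, Eriksen, Halvorsen and Brennan (35625 hours) before Tanaka (24973 hours).
Among Beaumont, Eriksen, Halvorsen and Brennan, by classification seniority date (earlier first): Beaumont, Eriksen and Halvorsen (Sep 15, 1995) before Brennan (Feb 27, 1998).
Among Beaumont, Eriksen and Halvorsen, by company hire date (later first): Beaumont (May 23, 2008) before Eriksen (May 14, 2005) before Halvorsen (Feb 22, 2004).
Szabo, Tran and Fontaine are each not shift-lead qualified, so the next rule applies.
Among Szabo, Tran and Fontaine, by accumulated service hours (higher first): Szabo (8443 hours) before Tran and Fontaine (8337 hours).
Tran and Fontaine both have classification seniority date May 24, 2001, so the next rule applies.
Among Tran and Fontaine, by company hire date (later first): Tran (Nov 26, 2006) before Fontaine (Oct 10, 2006).
Full order: Okafor, Ivanova, Beaumont, Eriksen, Halvorsen, Brennan, Tanaka, Szabo, Tran, Fontaine.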